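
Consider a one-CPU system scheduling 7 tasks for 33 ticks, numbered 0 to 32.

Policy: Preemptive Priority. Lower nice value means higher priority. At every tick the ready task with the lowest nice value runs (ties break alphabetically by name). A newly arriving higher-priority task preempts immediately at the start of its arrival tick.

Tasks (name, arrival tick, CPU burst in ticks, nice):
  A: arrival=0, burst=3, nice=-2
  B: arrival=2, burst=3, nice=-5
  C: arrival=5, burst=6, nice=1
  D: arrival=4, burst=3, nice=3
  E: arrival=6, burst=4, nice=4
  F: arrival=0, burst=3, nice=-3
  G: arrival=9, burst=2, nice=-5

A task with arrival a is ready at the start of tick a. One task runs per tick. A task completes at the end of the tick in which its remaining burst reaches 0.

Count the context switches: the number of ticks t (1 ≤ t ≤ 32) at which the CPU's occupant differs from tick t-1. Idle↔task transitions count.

t=0: ready={A,F} → run F
t=1: ready={A,F} → run F
t=2: ready={A,B,F} → run B
t=3: ready={A,B,F} → run B
t=4: ready={A,B,D,F} → run B
t=5: ready={A,C,D,F} → run F
t=6: ready={A,C,D,E} → run A
t=7: ready={A,C,D,E} → run A
t=8: ready={A,C,D,E} → run A
t=9: ready={C,D,E,G} → run G
t=10: ready={C,D,E,G} → run G
t=11: ready={C,D,E} → run C
t=12: ready={C,D,E} → run C
t=13: ready={C,D,E} → run C
t=14: ready={C,D,E} → run C
t=15: ready={C,D,E} → run C
t=16: ready={C,D,E} → run C
t=17: ready={D,E} → run D
t=18: ready={D,E} → run D
t=19: ready={D,E} → run D
t=20: ready={E} → run E
t=21: ready={E} → run E
t=22: ready={E} → run E
t=23: ready={E} → run E
t=24: (idle)
t=25: (idle)
t=26: (idle)
t=27: (idle)
t=28: (idle)
t=29: (idle)
t=30: (idle)
t=31: (idle)
t=32: (idle)

context switches = 8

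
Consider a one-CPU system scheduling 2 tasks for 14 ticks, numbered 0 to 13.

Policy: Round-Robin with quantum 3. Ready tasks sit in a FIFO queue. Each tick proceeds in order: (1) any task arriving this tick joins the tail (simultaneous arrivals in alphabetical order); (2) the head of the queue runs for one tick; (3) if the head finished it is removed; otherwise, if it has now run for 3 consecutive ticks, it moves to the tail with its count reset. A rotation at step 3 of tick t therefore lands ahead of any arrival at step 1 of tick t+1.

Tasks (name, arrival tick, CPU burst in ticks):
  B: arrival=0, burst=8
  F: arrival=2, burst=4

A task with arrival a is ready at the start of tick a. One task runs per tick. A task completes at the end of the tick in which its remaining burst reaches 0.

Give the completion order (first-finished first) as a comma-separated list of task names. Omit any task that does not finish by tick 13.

completion order = F, B

t=0: queue=[B] q_used=0 → run B
t=1: queue=[B] q_used=1 → run B
t=2: queue=[B,F] q_used=2 → run B
t=3: queue=[F,B] q_used=0 → run F
t=4: queue=[F,B] q_used=1 → run F
t=5: queue=[F,B] q_used=2 → run F
t=6: queue=[B,F] q_used=0 → run B
t=7: queue=[B,F] q_used=1 → run B
t=8: queue=[B,F] q_used=2 → run B
t=9: queue=[F,B] q_used=0 → run F
t=10: queue=[B] q_used=0 → run B
t=11: queue=[B] q_used=1 → run B
t=12: (idle)
t=13: (idle)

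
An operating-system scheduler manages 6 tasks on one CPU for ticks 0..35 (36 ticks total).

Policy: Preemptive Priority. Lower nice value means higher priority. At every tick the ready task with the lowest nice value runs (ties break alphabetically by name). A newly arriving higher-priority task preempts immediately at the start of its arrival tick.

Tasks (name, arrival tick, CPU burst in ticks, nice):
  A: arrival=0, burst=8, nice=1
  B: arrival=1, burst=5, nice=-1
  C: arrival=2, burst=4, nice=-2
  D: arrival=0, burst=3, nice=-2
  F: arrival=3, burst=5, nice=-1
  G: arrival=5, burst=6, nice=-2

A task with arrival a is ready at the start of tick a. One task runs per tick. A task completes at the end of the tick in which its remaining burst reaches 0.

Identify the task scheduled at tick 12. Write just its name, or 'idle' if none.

t=0: ready={A,D} → run D
t=1: ready={A,B,D} → run D
t=2: ready={A,B,C,D} → run C
t=3: ready={A,B,C,D,F} → run C
t=4: ready={A,B,C,D,F} → run C
t=5: ready={A,B,C,D,F,G} → run C
t=6: ready={A,B,D,F,G} → run D
t=7: ready={A,B,F,G} → run G
t=8: ready={A,B,F,G} → run G
t=9: ready={A,B,F,G} → run G
t=10: ready={A,B,F,G} → run G
t=11: ready={A,B,F,G} → run G
t=12: ready={A,B,F,G} → run G
t=13: ready={A,B,F} → run B
t=14: ready={A,B,F} → run B
t=15: ready={A,B,F} → run B
t=16: ready={A,B,F} → run B
t=17: ready={A,B,F} → run B
t=18: ready={A,F} → run F
t=19: ready={A,F} → run F
t=20: ready={A,F} → run F
t=21: ready={A,F} → run F
t=22: ready={A,F} → run F
t=23: ready={A} → run A
t=24: ready={A} → run A
t=25: ready={A} → run A
t=26: ready={A} → run A
t=27: ready={A} → run A
t=28: ready={A} → run A
t=29: ready={A} → run A
t=30: ready={A} → run A
t=31: (idle)
t=32: (idle)
t=33: (idle)
t=34: (idle)
t=35: (idle)

running at tick 12 = G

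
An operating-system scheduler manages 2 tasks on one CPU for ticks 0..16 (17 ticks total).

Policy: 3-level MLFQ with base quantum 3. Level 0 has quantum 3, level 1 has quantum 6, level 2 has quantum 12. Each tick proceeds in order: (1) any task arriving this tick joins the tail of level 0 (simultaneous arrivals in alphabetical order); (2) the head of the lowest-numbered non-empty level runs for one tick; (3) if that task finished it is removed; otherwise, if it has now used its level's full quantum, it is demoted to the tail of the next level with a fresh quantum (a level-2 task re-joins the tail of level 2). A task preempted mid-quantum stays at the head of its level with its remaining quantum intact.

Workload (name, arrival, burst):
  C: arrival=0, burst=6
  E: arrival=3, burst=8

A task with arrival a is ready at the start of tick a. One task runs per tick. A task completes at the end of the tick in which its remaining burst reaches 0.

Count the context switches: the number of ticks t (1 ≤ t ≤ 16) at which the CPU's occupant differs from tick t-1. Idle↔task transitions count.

context switches = 4

t=0: L0/L1/L2 = C/-/- → run C
t=1: L0/L1/L2 = C/-/- → run C
t=2: L0/L1/L2 = C/-/- → run C
t=3: L0/L1/L2 = E/C/- → run E
t=4: L0/L1/L2 = E/C/- → run E
t=5: L0/L1/L2 = E/C/- → run E
t=6: L0/L1/L2 = -/CE/- → run C
t=7: L0/L1/L2 = -/CE/- → run C
t=8: L0/L1/L2 = -/CE/- → run C
t=9: L0/L1/L2 = -/E/- → run E
t=10: L0/L1/L2 = -/E/- → run E
t=11: L0/L1/L2 = -/E/- → run E
t=12: L0/L1/L2 = -/E/- → run E
t=13: L0/L1/L2 = -/E/- → run E
t=14: (idle)
t=15: (idle)
t=16: (idle)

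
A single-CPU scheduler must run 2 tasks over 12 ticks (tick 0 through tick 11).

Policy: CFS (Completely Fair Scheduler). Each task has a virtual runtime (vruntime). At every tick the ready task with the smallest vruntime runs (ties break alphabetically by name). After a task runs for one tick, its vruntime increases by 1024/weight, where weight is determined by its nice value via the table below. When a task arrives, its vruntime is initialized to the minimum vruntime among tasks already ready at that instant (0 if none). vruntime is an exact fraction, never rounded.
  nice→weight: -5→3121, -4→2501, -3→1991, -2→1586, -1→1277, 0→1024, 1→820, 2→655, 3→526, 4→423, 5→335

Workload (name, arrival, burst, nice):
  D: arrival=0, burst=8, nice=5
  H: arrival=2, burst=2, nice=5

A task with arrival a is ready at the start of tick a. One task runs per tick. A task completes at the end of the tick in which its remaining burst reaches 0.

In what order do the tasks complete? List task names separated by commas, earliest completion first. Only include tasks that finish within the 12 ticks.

completion order = H, D

t=0: vr[D=0] → run D
t=1: vr[D=1024/335] → run D
t=2: vr[D=2048/335 H=2048/335] → run D
t=3: vr[D=3072/335 H=2048/335] → run H
t=4: vr[D=3072/335 H=3072/335] → run D
t=5: vr[D=4096/335 H=3072/335] → run H
t=6: vr[D=4096/335] → run D
t=7: vr[D=1024/67] → run D
t=8: vr[D=6144/335] → run D
t=9: vr[D=7168/335] → run D
t=10: (idle)
t=11: (idle)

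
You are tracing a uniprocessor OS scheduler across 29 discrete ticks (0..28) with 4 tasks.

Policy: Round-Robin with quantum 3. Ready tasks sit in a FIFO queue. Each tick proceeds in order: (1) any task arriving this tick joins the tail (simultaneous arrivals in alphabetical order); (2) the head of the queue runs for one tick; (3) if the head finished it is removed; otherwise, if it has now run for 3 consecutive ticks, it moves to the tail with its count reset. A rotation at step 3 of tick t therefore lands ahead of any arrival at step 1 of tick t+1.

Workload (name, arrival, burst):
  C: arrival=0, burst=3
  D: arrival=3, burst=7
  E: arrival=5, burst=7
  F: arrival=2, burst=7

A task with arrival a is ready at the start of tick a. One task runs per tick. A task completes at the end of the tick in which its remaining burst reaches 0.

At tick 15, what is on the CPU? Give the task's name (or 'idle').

running at tick 15 = D

t=0: queue=[C] q_used=0 → run C
t=1: queue=[C] q_used=1 → run C
t=2: queue=[C,F] q_used=2 → run C
t=3: queue=[F,D] q_used=0 → run F
t=4: queue=[F,D] q_used=1 → run F
t=5: queue=[F,D,E] q_used=2 → run F
t=6: queue=[D,E,F] q_used=0 → run D
t=7: queue=[D,E,F] q_used=1 → run D
t=8: queue=[D,E,F] q_used=2 → run D
t=9: queue=[E,F,D] q_used=0 → run E
t=10: queue=[E,F,D] q_used=1 → run E
t=11: queue=[E,F,D] q_used=2 → run E
t=12: queue=[F,D,E] q_used=0 → run F
t=13: queue=[F,D,E] q_used=1 → run F
t=14: queue=[F,D,E] q_used=2 → run F
t=15: queue=[D,E,F] q_used=0 → run D
t=16: queue=[D,E,F] q_used=1 → run D
t=17: queue=[D,E,F] q_used=2 → run D
t=18: queue=[E,F,D] q_used=0 → run E
t=19: queue=[E,F,D] q_used=1 → run E
t=20: queue=[E,F,D] q_used=2 → run E
t=21: queue=[F,D,E] q_used=0 → run F
t=22: queue=[D,E] q_used=0 → run D
t=23: queue=[E] q_used=0 → run E
t=24: (idle)
t=25: (idle)
t=26: (idle)
t=27: (idle)
t=28: (idle)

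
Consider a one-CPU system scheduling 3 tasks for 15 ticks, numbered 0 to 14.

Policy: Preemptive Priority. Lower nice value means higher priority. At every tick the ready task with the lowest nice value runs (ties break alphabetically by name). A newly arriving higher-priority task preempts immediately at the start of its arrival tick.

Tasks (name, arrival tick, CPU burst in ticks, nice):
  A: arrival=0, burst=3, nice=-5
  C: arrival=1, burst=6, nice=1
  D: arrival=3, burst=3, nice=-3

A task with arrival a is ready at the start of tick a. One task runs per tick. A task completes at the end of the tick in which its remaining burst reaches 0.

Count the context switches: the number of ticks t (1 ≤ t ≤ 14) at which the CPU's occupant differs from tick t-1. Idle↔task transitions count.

t=0: ready={A} → run A
t=1: ready={A,C} → run A
t=2: ready={A,C} → run A
t=3: ready={C,D} → run D
t=4: ready={C,D} → run D
t=5: ready={C,D} → run D
t=6: ready={C} → run C
t=7: ready={C} → run C
t=8: ready={C} → run C
t=9: ready={C} → run C
t=10: ready={C} → run C
t=11: ready={C} → run C
t=12: (idle)
t=13: (idle)
t=14: (idle)

context switches = 3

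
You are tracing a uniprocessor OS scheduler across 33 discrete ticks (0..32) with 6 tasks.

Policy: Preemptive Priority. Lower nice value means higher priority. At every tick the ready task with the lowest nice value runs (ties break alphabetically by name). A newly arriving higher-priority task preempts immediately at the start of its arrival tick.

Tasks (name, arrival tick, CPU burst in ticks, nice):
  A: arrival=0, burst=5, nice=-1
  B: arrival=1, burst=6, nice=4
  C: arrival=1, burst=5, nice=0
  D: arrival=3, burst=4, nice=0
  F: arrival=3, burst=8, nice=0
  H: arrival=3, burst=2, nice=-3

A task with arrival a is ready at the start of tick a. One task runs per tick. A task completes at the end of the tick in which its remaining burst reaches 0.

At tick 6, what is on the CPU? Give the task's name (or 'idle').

running at tick 6 = A

t=0: ready={A} → run A
t=1: ready={A,B,C} → run A
t=2: ready={A,B,C} → run A
t=3: ready={A,B,C,D,F,H} → run H
t=4: ready={A,B,C,D,F,H} → run H
t=5: ready={A,B,C,D,F} → run A
t=6: ready={A,B,C,D,F} → run A
t=7: ready={B,C,D,F} → run C
t=8: ready={B,C,D,F} → run C
t=9: ready={B,C,D,F} → run C
t=10: ready={B,C,D,F} → run C
t=11: ready={B,C,D,F} → run C
t=12: ready={B,D,F} → run D
t=13: ready={B,D,F} → run D
t=14: ready={B,D,F} → run D
t=15: ready={B,D,F} → run D
t=16: ready={B,F} → run F
t=17: ready={B,F} → run F
t=18: ready={B,F} → run F
t=19: ready={B,F} → run F
t=20: ready={B,F} → run F
t=21: ready={B,F} → run F
t=22: ready={B,F} → run F
t=23: ready={B,F} → run F
t=24: ready={B} → run B
t=25: ready={B} → run B
t=26: ready={B} → run B
t=27: ready={B} → run B
t=28: ready={B} → run B
t=29: ready={B} → run B
t=30: (idle)
t=31: (idle)
t=32: (idle)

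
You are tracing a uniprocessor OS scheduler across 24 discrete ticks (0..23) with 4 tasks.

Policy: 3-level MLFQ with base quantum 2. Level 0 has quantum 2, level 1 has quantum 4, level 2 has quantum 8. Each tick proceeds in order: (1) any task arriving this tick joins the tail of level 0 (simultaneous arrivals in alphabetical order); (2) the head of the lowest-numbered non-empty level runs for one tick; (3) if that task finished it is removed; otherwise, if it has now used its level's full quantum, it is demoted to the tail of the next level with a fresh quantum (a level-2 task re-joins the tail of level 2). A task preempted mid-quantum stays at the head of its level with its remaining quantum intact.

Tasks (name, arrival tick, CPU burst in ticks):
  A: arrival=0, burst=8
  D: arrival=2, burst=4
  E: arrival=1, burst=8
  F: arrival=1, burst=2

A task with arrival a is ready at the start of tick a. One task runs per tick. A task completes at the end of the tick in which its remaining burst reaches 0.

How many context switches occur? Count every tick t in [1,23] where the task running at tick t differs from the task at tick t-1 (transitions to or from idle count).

t=0: L0/L1/L2 = A/-/- → run A
t=1: L0/L1/L2 = AEF/-/- → run A
t=2: L0/L1/L2 = EFD/A/- → run E
t=3: L0/L1/L2 = EFD/A/- → run E
t=4: L0/L1/L2 = FD/AE/- → run F
t=5: L0/L1/L2 = FD/AE/- → run F
t=6: L0/L1/L2 = D/AE/- → run D
t=7: L0/L1/L2 = D/AE/- → run D
t=8: L0/L1/L2 = -/AED/- → run A
t=9: L0/L1/L2 = -/AED/- → run A
t=10: L0/L1/L2 = -/AED/- → run A
t=11: L0/L1/L2 = -/AED/- → run A
t=12: L0/L1/L2 = -/ED/A → run E
t=13: L0/L1/L2 = -/ED/A → run E
t=14: L0/L1/L2 = -/ED/A → run E
t=15: L0/L1/L2 = -/ED/A → run E
t=16: L0/L1/L2 = -/D/AE → run D
t=17: L0/L1/L2 = -/D/AE → run D
t=18: L0/L1/L2 = -/-/AE → run A
t=19: L0/L1/L2 = -/-/AE → run A
t=20: L0/L1/L2 = -/-/E → run E
t=21: L0/L1/L2 = -/-/E → run E
t=22: (idle)
t=23: (idle)

context switches = 9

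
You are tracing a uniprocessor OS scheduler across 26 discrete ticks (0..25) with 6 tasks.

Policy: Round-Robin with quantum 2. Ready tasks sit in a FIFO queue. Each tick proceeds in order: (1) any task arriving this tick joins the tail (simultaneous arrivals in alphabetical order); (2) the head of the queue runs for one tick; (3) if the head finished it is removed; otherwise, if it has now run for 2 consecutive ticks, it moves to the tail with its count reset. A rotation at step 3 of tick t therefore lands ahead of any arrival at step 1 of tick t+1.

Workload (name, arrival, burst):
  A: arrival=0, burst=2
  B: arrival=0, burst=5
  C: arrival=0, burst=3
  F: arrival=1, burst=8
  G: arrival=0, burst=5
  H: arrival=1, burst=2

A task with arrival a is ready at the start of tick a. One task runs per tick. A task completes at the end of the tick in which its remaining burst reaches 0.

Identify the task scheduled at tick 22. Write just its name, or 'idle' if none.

t=0: queue=[A,B,C,G] q_used=0 → run A
t=1: queue=[A,B,C,G,F,H] q_used=1 → run A
t=2: queue=[B,C,G,F,H] q_used=0 → run B
t=3: queue=[B,C,G,F,H] q_used=1 → run B
t=4: queue=[C,G,F,H,B] q_used=0 → run C
t=5: queue=[C,G,F,H,B] q_used=1 → run C
t=6: queue=[G,F,H,B,C] q_used=0 → run G
t=7: queue=[G,F,H,B,C] q_used=1 → run G
t=8: queue=[F,H,B,C,G] q_used=0 → run F
t=9: queue=[F,H,B,C,G] q_used=1 → run F
t=10: queue=[H,B,C,G,F] q_used=0 → run H
t=11: queue=[H,B,C,G,F] q_used=1 → run H
t=12: queue=[B,C,G,F] q_used=0 → run B
t=13: queue=[B,C,G,F] q_used=1 → run B
t=14: queue=[C,G,F,B] q_used=0 → run C
t=15: queue=[G,F,B] q_used=0 → run G
t=16: queue=[G,F,B] q_used=1 → run G
t=17: queue=[F,B,G] q_used=0 → run F
t=18: queue=[F,B,G] q_used=1 → run F
t=19: queue=[B,G,F] q_used=0 → run B
t=20: queue=[G,F] q_used=0 → run G
t=21: queue=[F] q_used=0 → run F
t=22: queue=[F] q_used=1 → run F
t=23: queue=[F] q_used=0 → run F
t=24: queue=[F] q_used=1 → run F
t=25: (idle)

running at tick 22 = F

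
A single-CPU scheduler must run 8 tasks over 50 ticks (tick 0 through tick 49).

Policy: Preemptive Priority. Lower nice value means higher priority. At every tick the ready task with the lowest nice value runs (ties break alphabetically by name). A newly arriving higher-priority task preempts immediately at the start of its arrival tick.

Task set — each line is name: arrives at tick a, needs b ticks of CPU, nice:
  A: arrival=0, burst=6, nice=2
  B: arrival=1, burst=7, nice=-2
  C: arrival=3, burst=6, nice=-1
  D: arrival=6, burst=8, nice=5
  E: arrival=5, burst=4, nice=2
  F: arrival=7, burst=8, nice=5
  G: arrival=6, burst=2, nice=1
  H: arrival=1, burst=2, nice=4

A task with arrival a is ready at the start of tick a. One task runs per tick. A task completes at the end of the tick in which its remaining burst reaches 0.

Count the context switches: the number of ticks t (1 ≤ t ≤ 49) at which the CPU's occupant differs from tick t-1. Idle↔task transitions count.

context switches = 9

t=0: ready={A} → run A
t=1: ready={A,B,H} → run B
t=2: ready={A,B,H} → run B
t=3: ready={A,B,C,H} → run B
t=4: ready={A,B,C,H} → run B
t=5: ready={A,B,C,E,H} → run B
t=6: ready={A,B,C,D,E,G,H} → run B
t=7: ready={A,B,C,D,E,F,G,H} → run B
t=8: ready={A,C,D,E,F,G,H} → run C
t=9: ready={A,C,D,E,F,G,H} → run C
t=10: ready={A,C,D,E,F,G,H} → run C
t=11: ready={A,C,D,E,F,G,H} → run C
t=12: ready={A,C,D,E,F,G,H} → run C
t=13: ready={A,C,D,E,F,G,H} → run C
t=14: ready={A,D,E,F,G,H} → run G
t=15: ready={A,D,E,F,G,H} → run G
t=16: ready={A,D,E,F,H} → run A
t=17: ready={A,D,E,F,H} → run A
t=18: ready={A,D,E,F,H} → run A
t=19: ready={A,D,E,F,H} → run A
t=20: ready={A,D,E,F,H} → run A
t=21: ready={D,E,F,H} → run E
t=22: ready={D,E,F,H} → run E
t=23: ready={D,E,F,H} → run E
t=24: ready={D,E,F,H} → run E
t=25: ready={D,F,H} → run H
t=26: ready={D,F,H} → run H
t=27: ready={D,F} → run D
t=28: ready={D,F} → run D
t=29: ready={D,F} → run D
t=30: ready={D,F} → run D
t=31: ready={D,F} → run D
t=32: ready={D,F} → run D
t=33: ready={D,F} → run D
t=34: ready={D,F} → run D
t=35: ready={F} → run F
t=36: ready={F} → run F
t=37: ready={F} → run F
t=38: ready={F} → run F
t=39: ready={F} → run F
t=40: ready={F} → run F
t=41: ready={F} → run F
t=42: ready={F} → run F
t=43: (idle)
t=44: (idle)
t=45: (idle)
t=46: (idle)
t=47: (idle)
t=48: (idle)
t=49: (idle)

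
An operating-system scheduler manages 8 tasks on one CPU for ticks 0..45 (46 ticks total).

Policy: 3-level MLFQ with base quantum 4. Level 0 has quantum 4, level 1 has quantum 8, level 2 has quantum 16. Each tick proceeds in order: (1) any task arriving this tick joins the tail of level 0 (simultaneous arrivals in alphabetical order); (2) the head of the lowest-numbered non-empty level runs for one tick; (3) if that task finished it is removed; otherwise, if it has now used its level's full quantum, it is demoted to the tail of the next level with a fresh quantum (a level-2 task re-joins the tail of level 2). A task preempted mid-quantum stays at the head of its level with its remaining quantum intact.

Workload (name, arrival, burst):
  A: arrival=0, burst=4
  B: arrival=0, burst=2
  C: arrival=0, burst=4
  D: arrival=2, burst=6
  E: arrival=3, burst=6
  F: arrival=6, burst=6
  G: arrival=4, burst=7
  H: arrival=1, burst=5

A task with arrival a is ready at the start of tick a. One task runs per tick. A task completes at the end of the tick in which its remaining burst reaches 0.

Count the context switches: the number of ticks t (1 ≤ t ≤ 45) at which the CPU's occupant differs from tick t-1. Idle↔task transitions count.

t=0: L0/L1/L2 = ABC/-/- → run A
t=1: L0/L1/L2 = ABCH/-/- → run A
t=2: L0/L1/L2 = ABCHD/-/- → run A
t=3: L0/L1/L2 = ABCHDE/-/- → run A
t=4: L0/L1/L2 = BCHDEG/-/- → run B
t=5: L0/L1/L2 = BCHDEG/-/- → run B
t=6: L0/L1/L2 = CHDEGF/-/- → run C
t=7: L0/L1/L2 = CHDEGF/-/- → run C
t=8: L0/L1/L2 = CHDEGF/-/- → run C
t=9: L0/L1/L2 = CHDEGF/-/- → run C
t=10: L0/L1/L2 = HDEGF/-/- → run H
t=11: L0/L1/L2 = HDEGF/-/- → run H
t=12: L0/L1/L2 = HDEGF/-/- → run H
t=13: L0/L1/L2 = HDEGF/-/- → run H
t=14: L0/L1/L2 = DEGF/H/- → run D
t=15: L0/L1/L2 = DEGF/H/- → run D
t=16: L0/L1/L2 = DEGF/H/- → run D
t=17: L0/L1/L2 = DEGF/H/- → run D
t=18: L0/L1/L2 = EGF/HD/- → run E
t=19: L0/L1/L2 = EGF/HD/- → run E
t=20: L0/L1/L2 = EGF/HD/- → run E
t=21: L0/L1/L2 = EGF/HD/- → run E
t=22: L0/L1/L2 = GF/HDE/- → run G
t=23: L0/L1/L2 = GF/HDE/- → run G
t=24: L0/L1/L2 = GF/HDE/- → run G
t=25: L0/L1/L2 = GF/HDE/- → run G
t=26: L0/L1/L2 = F/HDEG/- → run F
t=27: L0/L1/L2 = F/HDEG/- → run F
t=28: L0/L1/L2 = F/HDEG/- → run F
t=29: L0/L1/L2 = F/HDEG/- → run F
t=30: L0/L1/L2 = -/HDEGF/- → run H
t=31: L0/L1/L2 = -/DEGF/- → run D
t=32: L0/L1/L2 = -/DEGF/- → run D
t=33: L0/L1/L2 = -/EGF/- → run E
t=34: L0/L1/L2 = -/EGF/- → run E
t=35: L0/L1/L2 = -/GF/- → run G
t=36: L0/L1/L2 = -/GF/- → run G
t=37: L0/L1/L2 = -/GF/- → run G
t=38: L0/L1/L2 = -/F/- → run F
t=39: L0/L1/L2 = -/F/- → run F
t=40: (idle)
t=41: (idle)
t=42: (idle)
t=43: (idle)
t=44: (idle)
t=45: (idle)

context switches = 13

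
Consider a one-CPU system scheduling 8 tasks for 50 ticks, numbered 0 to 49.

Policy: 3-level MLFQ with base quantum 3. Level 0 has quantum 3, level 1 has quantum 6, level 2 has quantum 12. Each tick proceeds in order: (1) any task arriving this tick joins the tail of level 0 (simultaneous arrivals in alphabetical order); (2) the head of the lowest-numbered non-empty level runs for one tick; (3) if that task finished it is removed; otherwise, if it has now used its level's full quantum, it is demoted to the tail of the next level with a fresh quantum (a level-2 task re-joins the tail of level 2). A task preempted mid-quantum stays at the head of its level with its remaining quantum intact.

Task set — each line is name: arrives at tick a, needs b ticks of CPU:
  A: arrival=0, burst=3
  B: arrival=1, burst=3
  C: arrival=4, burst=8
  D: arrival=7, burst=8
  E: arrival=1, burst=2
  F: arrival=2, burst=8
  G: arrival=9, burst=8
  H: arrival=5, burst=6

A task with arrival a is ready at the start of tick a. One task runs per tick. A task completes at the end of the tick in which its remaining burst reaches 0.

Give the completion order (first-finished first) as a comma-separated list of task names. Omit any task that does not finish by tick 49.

t=0: L0/L1/L2 = A/-/- → run A
t=1: L0/L1/L2 = ABE/-/- → run A
t=2: L0/L1/L2 = ABEF/-/- → run A
t=3: L0/L1/L2 = BEF/-/- → run B
t=4: L0/L1/L2 = BEFC/-/- → run B
t=5: L0/L1/L2 = BEFCH/-/- → run B
t=6: L0/L1/L2 = EFCH/-/- → run E
t=7: L0/L1/L2 = EFCHD/-/- → run E
t=8: L0/L1/L2 = FCHD/-/- → run F
t=9: L0/L1/L2 = FCHDG/-/- → run F
t=10: L0/L1/L2 = FCHDG/-/- → run F
t=11: L0/L1/L2 = CHDG/F/- → run C
t=12: L0/L1/L2 = CHDG/F/- → run C
t=13: L0/L1/L2 = CHDG/F/- → run C
t=14: L0/L1/L2 = HDG/FC/- → run H
t=15: L0/L1/L2 = HDG/FC/- → run H
t=16: L0/L1/L2 = HDG/FC/- → run H
t=17: L0/L1/L2 = DG/FCH/- → run D
t=18: L0/L1/L2 = DG/FCH/- → run D
t=19: L0/L1/L2 = DG/FCH/- → run D
t=20: L0/L1/L2 = G/FCHD/- → run G
t=21: L0/L1/L2 = G/FCHD/- → run G
t=22: L0/L1/L2 = G/FCHD/- → run G
t=23: L0/L1/L2 = -/FCHDG/- → run F
t=24: L0/L1/L2 = -/FCHDG/- → run F
t=25: L0/L1/L2 = -/FCHDG/- → run F
t=26: L0/L1/L2 = -/FCHDG/- → run F
t=27: L0/L1/L2 = -/FCHDG/- → run F
t=28: L0/L1/L2 = -/CHDG/- → run C
t=29: L0/L1/L2 = -/CHDG/- → run C
t=30: L0/L1/L2 = -/CHDG/- → run C
t=31: L0/L1/L2 = -/CHDG/- → run C
t=32: L0/L1/L2 = -/CHDG/- → run C
t=33: L0/L1/L2 = -/HDG/- → run H
t=34: L0/L1/L2 = -/HDG/- → run H
t=35: L0/L1/L2 = -/HDG/- → run H
t=36: L0/L1/L2 = -/DG/- → run D
t=37: L0/L1/L2 = -/DG/- → run D
t=38: L0/L1/L2 = -/DG/- → run D
t=39: L0/L1/L2 = -/DG/- → run D
t=40: L0/L1/L2 = -/DG/- → run D
t=41: L0/L1/L2 = -/G/- → run G
t=42: L0/L1/L2 = -/G/- → run G
t=43: L0/L1/L2 = -/G/- → run G
t=44: L0/L1/L2 = -/G/- → run G
t=45: L0/L1/L2 = -/G/- → run G
t=46: (idle)
t=47: (idle)
t=48: (idle)
t=49: (idle)

completion order = A, B, E, F, C, H, D, G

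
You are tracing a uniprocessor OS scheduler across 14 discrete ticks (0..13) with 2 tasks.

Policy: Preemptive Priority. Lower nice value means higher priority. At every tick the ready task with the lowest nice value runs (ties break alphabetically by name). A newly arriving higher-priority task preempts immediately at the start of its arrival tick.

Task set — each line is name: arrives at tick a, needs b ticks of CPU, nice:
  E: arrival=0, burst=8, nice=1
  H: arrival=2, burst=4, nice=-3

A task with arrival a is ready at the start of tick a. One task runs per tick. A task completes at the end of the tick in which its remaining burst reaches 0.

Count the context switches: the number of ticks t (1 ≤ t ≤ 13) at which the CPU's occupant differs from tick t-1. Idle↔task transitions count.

t=0: ready={E} → run E
t=1: ready={E} → run E
t=2: ready={E,H} → run H
t=3: ready={E,H} → run H
t=4: ready={E,H} → run H
t=5: ready={E,H} → run H
t=6: ready={E} → run E
t=7: ready={E} → run E
t=8: ready={E} → run E
t=9: ready={E} → run E
t=10: ready={E} → run E
t=11: ready={E} → run E
t=12: (idle)
t=13: (idle)

context switches = 3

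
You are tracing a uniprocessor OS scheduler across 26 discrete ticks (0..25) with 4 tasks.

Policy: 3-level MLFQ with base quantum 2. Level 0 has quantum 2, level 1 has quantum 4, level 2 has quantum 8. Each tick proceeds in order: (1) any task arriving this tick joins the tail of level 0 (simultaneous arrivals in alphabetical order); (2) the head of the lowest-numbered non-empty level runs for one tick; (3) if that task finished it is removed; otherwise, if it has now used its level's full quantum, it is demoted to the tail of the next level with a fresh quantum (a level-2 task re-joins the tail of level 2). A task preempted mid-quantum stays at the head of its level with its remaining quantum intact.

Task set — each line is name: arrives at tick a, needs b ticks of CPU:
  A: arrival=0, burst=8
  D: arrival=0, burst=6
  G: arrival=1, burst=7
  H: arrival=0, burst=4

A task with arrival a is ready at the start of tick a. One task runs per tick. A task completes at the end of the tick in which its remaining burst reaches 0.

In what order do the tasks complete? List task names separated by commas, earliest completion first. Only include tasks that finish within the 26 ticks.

t=0: L0/L1/L2 = ADH/-/- → run A
t=1: L0/L1/L2 = ADHG/-/- → run A
t=2: L0/L1/L2 = DHG/A/- → run D
t=3: L0/L1/L2 = DHG/A/- → run D
t=4: L0/L1/L2 = HG/AD/- → run H
t=5: L0/L1/L2 = HG/AD/- → run H
t=6: L0/L1/L2 = G/ADH/- → run G
t=7: L0/L1/L2 = G/ADH/- → run G
t=8: L0/L1/L2 = -/ADHG/- → run A
t=9: L0/L1/L2 = -/ADHG/- → run A
t=10: L0/L1/L2 = -/ADHG/- → run A
t=11: L0/L1/L2 = -/ADHG/- → run A
t=12: L0/L1/L2 = -/DHG/A → run D
t=13: L0/L1/L2 = -/DHG/A → run D
t=14: L0/L1/L2 = -/DHG/A → run D
t=15: L0/L1/L2 = -/DHG/A → run D
t=16: L0/L1/L2 = -/HG/A → run H
t=17: L0/L1/L2 = -/HG/A → run H
t=18: L0/L1/L2 = -/G/A → run G
t=19: L0/L1/L2 = -/G/A → run G
t=20: L0/L1/L2 = -/G/A → run G
t=21: L0/L1/L2 = -/G/A → run G
t=22: L0/L1/L2 = -/-/AG → run A
t=23: L0/L1/L2 = -/-/AG → run A
t=24: L0/L1/L2 = -/-/G → run G
t=25: (idle)

completion order = D, H, A, G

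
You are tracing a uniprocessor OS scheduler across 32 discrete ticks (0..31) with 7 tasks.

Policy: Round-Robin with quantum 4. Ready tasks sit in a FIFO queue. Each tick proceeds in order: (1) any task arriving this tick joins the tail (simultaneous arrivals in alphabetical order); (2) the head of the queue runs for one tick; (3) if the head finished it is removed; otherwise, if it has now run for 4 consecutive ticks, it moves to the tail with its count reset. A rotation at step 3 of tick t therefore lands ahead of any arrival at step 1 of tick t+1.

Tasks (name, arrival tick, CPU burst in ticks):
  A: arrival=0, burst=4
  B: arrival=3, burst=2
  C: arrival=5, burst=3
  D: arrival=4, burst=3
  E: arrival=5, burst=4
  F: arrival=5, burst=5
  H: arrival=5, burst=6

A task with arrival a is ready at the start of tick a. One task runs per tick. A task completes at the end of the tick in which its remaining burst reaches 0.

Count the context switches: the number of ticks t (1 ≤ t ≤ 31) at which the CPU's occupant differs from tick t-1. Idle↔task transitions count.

context switches = 9

t=0: queue=[A] q_used=0 → run A
t=1: queue=[A] q_used=1 → run A
t=2: queue=[A] q_used=2 → run A
t=3: queue=[A,B] q_used=3 → run A
t=4: queue=[B,D] q_used=0 → run B
t=5: queue=[B,D,C,E,F,H] q_used=1 → run B
t=6: queue=[D,C,E,F,H] q_used=0 → run D
t=7: queue=[D,C,E,F,H] q_used=1 → run D
t=8: queue=[D,C,E,F,H] q_used=2 → run D
t=9: queue=[C,E,F,H] q_used=0 → run C
t=10: queue=[C,E,F,H] q_used=1 → run C
t=11: queue=[C,E,F,H] q_used=2 → run C
t=12: queue=[E,F,H] q_used=0 → run E
t=13: queue=[E,F,H] q_used=1 → run E
t=14: queue=[E,F,H] q_used=2 → run E
t=15: queue=[E,F,H] q_used=3 → run E
t=16: queue=[F,H] q_used=0 → run F
t=17: queue=[F,H] q_used=1 → run F
t=18: queue=[F,H] q_used=2 → run F
t=19: queue=[F,H] q_used=3 → run F
t=20: queue=[H,F] q_used=0 → run H
t=21: queue=[H,F] q_used=1 → run H
t=22: queue=[H,F] q_used=2 → run H
t=23: queue=[H,F] q_used=3 → run H
t=24: queue=[F,H] q_used=0 → run F
t=25: queue=[H] q_used=0 → run H
t=26: queue=[H] q_used=1 → run H
t=27: (idle)
t=28: (idle)
t=29: (idle)
t=30: (idle)
t=31: (idle)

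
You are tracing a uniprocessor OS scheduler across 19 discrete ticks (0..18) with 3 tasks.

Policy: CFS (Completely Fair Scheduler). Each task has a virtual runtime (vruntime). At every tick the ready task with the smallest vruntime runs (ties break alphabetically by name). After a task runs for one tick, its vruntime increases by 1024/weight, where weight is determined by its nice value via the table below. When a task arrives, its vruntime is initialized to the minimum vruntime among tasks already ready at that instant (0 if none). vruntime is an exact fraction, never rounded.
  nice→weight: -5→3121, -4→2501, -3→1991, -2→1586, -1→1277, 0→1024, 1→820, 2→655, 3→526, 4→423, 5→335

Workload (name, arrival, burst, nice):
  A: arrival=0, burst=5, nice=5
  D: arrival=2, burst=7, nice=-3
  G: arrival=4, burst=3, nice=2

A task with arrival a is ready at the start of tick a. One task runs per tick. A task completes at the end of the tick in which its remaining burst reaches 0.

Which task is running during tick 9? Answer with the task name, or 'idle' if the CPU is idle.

t=0: vr[A=0] → run A
t=1: vr[A=1024/335] → run A
t=2: vr[A=2048/335 D=2048/335] → run A
t=3: vr[A=3072/335 D=2048/335] → run D
t=4: vr[A=3072/335 D=4420608/666985 G=4420608/666985] → run D
t=5: vr[A=3072/335 D=4763648/666985 G=4420608/666985] → run G
t=6: vr[A=3072/335 D=4763648/666985 G=715698176/87375035] → run D
t=7: vr[A=3072/335 D=5106688/666985 G=715698176/87375035] → run D
t=8: vr[A=3072/335 D=5449728/666985 G=715698176/87375035] → run D
t=9: vr[A=3072/335 D=5792768/666985 G=715698176/87375035] → run G
t=10: vr[A=3072/335 D=5792768/666985 G=852296704/87375035] → run D
t=11: vr[A=3072/335 D=6135808/666985 G=852296704/87375035] → run A
t=12: vr[A=4096/335 D=6135808/666985 G=852296704/87375035] → run D
t=13: vr[A=4096/335 G=852296704/87375035] → run G
t=14: vr[A=4096/335] → run A
t=15: (idle)
t=16: (idle)
t=17: (idle)
t=18: (idle)

running at tick 9 = G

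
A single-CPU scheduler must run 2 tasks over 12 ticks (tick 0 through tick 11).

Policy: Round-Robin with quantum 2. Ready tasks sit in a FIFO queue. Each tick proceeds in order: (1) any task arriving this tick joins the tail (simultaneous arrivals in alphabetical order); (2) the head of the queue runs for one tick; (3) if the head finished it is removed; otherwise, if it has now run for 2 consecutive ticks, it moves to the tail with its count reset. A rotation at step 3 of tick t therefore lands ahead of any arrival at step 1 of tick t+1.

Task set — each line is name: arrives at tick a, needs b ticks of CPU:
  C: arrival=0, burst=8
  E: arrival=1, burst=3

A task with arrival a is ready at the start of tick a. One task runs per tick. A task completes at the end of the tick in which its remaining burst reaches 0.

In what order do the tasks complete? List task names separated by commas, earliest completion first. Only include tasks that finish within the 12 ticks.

t=0: queue=[C] q_used=0 → run C
t=1: queue=[C,E] q_used=1 → run C
t=2: queue=[E,C] q_used=0 → run E
t=3: queue=[E,C] q_used=1 → run E
t=4: queue=[C,E] q_used=0 → run C
t=5: queue=[C,E] q_used=1 → run C
t=6: queue=[E,C] q_used=0 → run E
t=7: queue=[C] q_used=0 → run C
t=8: queue=[C] q_used=1 → run C
t=9: queue=[C] q_used=0 → run C
t=10: queue=[C] q_used=1 → run C
t=11: (idle)

completion order = E, C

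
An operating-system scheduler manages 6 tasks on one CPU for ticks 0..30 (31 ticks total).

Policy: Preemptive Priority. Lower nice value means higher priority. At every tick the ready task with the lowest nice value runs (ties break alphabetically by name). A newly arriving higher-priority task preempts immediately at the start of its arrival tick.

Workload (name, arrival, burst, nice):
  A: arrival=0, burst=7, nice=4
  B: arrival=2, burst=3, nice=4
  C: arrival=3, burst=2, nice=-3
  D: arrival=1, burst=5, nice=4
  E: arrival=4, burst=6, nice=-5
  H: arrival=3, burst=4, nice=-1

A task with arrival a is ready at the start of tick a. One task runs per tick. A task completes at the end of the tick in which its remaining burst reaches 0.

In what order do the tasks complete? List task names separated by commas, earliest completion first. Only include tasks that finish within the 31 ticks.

completion order = E, C, H, A, B, D

t=0: ready={A} → run A
t=1: ready={A,D} → run A
t=2: ready={A,B,D} → run A
t=3: ready={A,B,C,D,H} → run C
t=4: ready={A,B,C,D,E,H} → run E
t=5: ready={A,B,C,D,E,H} → run E
t=6: ready={A,B,C,D,E,H} → run E
t=7: ready={A,B,C,D,E,H} → run E
t=8: ready={A,B,C,D,E,H} → run E
t=9: ready={A,B,C,D,E,H} → run E
t=10: ready={A,B,C,D,H} → run C
t=11: ready={A,B,D,H} → run H
t=12: ready={A,B,D,H} → run H
t=13: ready={A,B,D,H} → run H
t=14: ready={A,B,D,H} → run H
t=15: ready={A,B,D} → run A
t=16: ready={A,B,D} → run A
t=17: ready={A,B,D} → run A
t=18: ready={A,B,D} → run A
t=19: ready={B,D} → run B
t=20: ready={B,D} → run B
t=21: ready={B,D} → run B
t=22: ready={D} → run D
t=23: ready={D} → run D
t=24: ready={D} → run D
t=25: ready={D} → run D
t=26: ready={D} → run D
t=27: (idle)
t=28: (idle)
t=29: (idle)
t=30: (idle)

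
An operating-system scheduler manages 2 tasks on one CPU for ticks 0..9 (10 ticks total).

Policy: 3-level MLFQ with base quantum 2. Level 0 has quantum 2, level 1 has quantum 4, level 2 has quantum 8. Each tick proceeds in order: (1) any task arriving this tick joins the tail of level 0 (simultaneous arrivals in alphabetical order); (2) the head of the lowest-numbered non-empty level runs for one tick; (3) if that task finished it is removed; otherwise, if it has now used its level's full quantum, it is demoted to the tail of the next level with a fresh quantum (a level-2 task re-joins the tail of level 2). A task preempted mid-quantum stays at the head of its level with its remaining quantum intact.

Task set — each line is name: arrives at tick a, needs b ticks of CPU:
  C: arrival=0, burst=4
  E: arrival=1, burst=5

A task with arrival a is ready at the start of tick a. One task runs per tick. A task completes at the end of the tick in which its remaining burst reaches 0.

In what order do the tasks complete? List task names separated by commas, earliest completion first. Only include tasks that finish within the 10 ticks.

completion order = C, E

t=0: L0/L1/L2 = C/-/- → run C
t=1: L0/L1/L2 = CE/-/- → run C
t=2: L0/L1/L2 = E/C/- → run E
t=3: L0/L1/L2 = E/C/- → run E
t=4: L0/L1/L2 = -/CE/- → run C
t=5: L0/L1/L2 = -/CE/- → run C
t=6: L0/L1/L2 = -/E/- → run E
t=7: L0/L1/L2 = -/E/- → run E
t=8: L0/L1/L2 = -/E/- → run E
t=9: (idle)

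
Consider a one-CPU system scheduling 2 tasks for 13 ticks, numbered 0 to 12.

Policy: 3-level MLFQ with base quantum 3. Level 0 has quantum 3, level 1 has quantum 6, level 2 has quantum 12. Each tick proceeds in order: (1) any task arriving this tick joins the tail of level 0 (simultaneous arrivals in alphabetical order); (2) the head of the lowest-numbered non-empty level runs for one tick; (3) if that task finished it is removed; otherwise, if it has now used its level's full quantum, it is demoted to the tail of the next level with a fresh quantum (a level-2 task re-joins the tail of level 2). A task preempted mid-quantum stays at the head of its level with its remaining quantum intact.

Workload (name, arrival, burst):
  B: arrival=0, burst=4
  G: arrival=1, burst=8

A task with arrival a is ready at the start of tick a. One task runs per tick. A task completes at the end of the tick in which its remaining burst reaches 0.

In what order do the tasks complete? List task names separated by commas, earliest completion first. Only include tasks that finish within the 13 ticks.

completion order = B, G

t=0: L0/L1/L2 = B/-/- → run B
t=1: L0/L1/L2 = BG/-/- → run B
t=2: L0/L1/L2 = BG/-/- → run B
t=3: L0/L1/L2 = G/B/- → run G
t=4: L0/L1/L2 = G/B/- → run G
t=5: L0/L1/L2 = G/B/- → run G
t=6: L0/L1/L2 = -/BG/- → run B
t=7: L0/L1/L2 = -/G/- → run G
t=8: L0/L1/L2 = -/G/- → run G
t=9: L0/L1/L2 = -/G/- → run G
t=10: L0/L1/L2 = -/G/- → run G
t=11: L0/L1/L2 = -/G/- → run G
t=12: (idle)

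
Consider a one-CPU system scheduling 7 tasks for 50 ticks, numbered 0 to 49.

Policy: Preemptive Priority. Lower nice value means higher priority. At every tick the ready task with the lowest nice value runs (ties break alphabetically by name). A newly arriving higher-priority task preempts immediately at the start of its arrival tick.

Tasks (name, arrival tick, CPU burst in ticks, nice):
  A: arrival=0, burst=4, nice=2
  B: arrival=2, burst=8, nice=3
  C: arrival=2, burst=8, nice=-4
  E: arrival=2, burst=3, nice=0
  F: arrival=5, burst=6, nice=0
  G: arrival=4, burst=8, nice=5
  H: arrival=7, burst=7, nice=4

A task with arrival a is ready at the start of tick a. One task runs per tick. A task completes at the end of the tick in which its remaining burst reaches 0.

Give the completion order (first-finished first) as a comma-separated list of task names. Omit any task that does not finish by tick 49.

completion order = C, E, F, A, B, H, G

t=0: ready={A} → run A
t=1: ready={A} → run A
t=2: ready={A,B,C,E} → run C
t=3: ready={A,B,C,E} → run C
t=4: ready={A,B,C,E,G} → run C
t=5: ready={A,B,C,E,F,G} → run C
t=6: ready={A,B,C,E,F,G} → run C
t=7: ready={A,B,C,E,F,G,H} → run C
t=8: ready={A,B,C,E,F,G,H} → run C
t=9: ready={A,B,C,E,F,G,H} → run C
t=10: ready={A,B,E,F,G,H} → run E
t=11: ready={A,B,E,F,G,H} → run E
t=12: ready={A,B,E,F,G,H} → run E
t=13: ready={A,B,F,G,H} → run F
t=14: ready={A,B,F,G,H} → run F
t=15: ready={A,B,F,G,H} → run F
t=16: ready={A,B,F,G,H} → run F
t=17: ready={A,B,F,G,H} → run F
t=18: ready={A,B,F,G,H} → run F
t=19: ready={A,B,G,H} → run A
t=20: ready={A,B,G,H} → run A
t=21: ready={B,G,H} → run B
t=22: ready={B,G,H} → run B
t=23: ready={B,G,H} → run B
t=24: ready={B,G,H} → run B
t=25: ready={B,G,H} → run B
t=26: ready={B,G,H} → run B
t=27: ready={B,G,H} → run B
t=28: ready={B,G,H} → run B
t=29: ready={G,H} → run H
t=30: ready={G,H} → run H
t=31: ready={G,H} → run H
t=32: ready={G,H} → run H
t=33: ready={G,H} → run H
t=34: ready={G,H} → run H
t=35: ready={G,H} → run H
t=36: ready={G} → run G
t=37: ready={G} → run G
t=38: ready={G} → run G
t=39: ready={G} → run G
t=40: ready={G} → run G
t=41: ready={G} → run G
t=42: ready={G} → run G
t=43: ready={G} → run G
t=44: (idle)
t=45: (idle)
t=46: (idle)
t=47: (idle)
t=48: (idle)
t=49: (idle)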